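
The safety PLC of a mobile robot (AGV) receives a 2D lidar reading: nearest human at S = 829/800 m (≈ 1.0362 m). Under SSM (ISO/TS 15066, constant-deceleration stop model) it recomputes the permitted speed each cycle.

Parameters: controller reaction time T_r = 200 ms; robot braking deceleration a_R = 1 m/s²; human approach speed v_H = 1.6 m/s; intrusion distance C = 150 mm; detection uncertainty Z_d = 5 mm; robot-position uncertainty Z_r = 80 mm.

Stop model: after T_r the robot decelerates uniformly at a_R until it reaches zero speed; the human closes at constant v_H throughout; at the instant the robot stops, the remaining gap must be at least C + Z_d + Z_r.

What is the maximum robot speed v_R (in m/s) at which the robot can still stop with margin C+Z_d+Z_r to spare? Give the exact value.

v_R_max = 1/4 m/s = 0.2500 m/s

collect terms ⇒ (1/2)·v_R² + (9/5)·v_R + (-77/160) = 0
  disc = (9/5)² − 4·(1/2)·(-77/160) = 1681/400 ; √disc = 41/20
  v_R = (−(9/5) + 41/20) / (2·(1/2)) = 1/4 m/s
check:
stop time T_s = (1/4)/1 = 0.2500 s
reaction-phase robot travel = 0.2500·0.2000 = 0.0500 m
robot under decel: 0.2500²/(2·1.0000) = 0.0312 m
person approaches 1.6000·(0.2000+0.2500) = 0.7200 m
margins: 0.1500+0.0050+0.0800 = 0.2350 m
sum ≈ 0.0500+0.0312+0.7200+0.2350 ≈ 1.0362 m = S ✓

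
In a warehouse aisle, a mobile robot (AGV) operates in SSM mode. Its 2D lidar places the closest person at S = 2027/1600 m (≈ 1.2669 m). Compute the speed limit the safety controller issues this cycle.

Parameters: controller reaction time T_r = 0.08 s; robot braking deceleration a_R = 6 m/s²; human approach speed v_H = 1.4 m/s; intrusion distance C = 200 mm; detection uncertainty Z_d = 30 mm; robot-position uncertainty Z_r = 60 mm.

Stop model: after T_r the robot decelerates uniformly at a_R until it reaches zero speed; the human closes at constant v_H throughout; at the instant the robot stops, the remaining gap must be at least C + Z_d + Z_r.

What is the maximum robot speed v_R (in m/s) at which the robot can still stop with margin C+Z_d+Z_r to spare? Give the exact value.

at the boundary: (1/12)·v² + (47/150)·v + (-6919/8000) = 0
  disc = (47/150)² − 4·(1/12)·(-6919/8000) = 139129/360000 ; √disc = 373/600
  v_R = (−(47/150) + 373/600) / (2·(1/12)) = 37/20 m/s
check:
T_s = v_R/a_R = (37/20)/6 = 0.3083 s
robot in T_r: 1.8500·0.0800 = 0.1480 m
braking distance = 1.8500²/(2·6.0000) = 0.2852 m
human over T_r+T_s: 1.4000·(0.0800+0.3083) = 0.5437 m
residual clearance needed = 0.2000+0.0300+0.0600 = 0.2900 m
sum ≈ 0.1480+0.2852+0.5437+0.2900 ≈ 1.2669 m = S ✓

v_R_max = 37/20 m/s = 1.8500 m/s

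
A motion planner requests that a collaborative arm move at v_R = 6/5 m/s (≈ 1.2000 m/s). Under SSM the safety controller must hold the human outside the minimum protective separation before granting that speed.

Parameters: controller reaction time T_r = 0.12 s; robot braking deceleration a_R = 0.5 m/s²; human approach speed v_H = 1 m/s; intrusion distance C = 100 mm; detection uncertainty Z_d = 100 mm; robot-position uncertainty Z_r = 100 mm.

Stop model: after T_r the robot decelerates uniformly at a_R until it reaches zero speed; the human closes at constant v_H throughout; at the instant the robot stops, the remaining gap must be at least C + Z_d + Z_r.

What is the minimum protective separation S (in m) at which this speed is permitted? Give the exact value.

stop time T_s = (6/5)/(1/2) = 2.4000 s
robot in T_r: 1.2000·0.1200 = 0.1440 m
robot covers 1.2000·2.4000 − ½·0.5000·2.4000² = 1.4400 m while stopping
person approaches 1.0000·(0.1200+2.4000) = 2.5200 m
C+Z_d+Z_r = 0.1000+0.1000+0.1000 = 0.3000 m
S_min ≈ 0.1440+1.4400+2.5200+0.3000  ⇒  S_min = 1101/250 m

S_min = 1101/250 m = 4.4040 m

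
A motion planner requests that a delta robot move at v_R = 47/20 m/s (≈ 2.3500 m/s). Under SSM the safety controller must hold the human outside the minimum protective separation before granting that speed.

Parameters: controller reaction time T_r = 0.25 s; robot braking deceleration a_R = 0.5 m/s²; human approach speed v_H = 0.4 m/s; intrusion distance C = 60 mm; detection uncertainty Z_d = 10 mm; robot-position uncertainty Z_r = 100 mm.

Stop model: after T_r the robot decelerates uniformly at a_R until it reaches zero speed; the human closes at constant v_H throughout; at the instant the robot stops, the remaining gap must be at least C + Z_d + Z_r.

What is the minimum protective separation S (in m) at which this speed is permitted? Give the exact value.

braking lasts T_s = (47/20)/(1/2) = 4.7000 s
robot covers v_R·T_r = 2.3500·0.2500 = 0.5875 m before braking
robot under decel: 2.3500²/(2·0.5000) = 5.5225 m
person approaches 0.4000·(0.2500+4.7000) = 1.9800 m
margins: 0.0600+0.0100+0.1000 = 0.1700 m
S_min ≈ 0.5875+5.5225+1.9800+0.1700  ⇒  S_min = 413/50 m

S_min = 413/50 m = 8.2600 m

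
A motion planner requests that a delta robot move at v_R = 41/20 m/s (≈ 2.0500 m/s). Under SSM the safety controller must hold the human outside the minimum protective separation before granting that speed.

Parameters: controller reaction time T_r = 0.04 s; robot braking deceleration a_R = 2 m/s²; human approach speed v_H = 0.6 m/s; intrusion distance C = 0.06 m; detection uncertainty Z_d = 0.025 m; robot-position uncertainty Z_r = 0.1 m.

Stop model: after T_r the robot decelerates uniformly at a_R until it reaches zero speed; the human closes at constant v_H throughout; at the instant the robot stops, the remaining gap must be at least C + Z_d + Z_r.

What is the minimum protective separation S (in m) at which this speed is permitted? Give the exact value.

S_min = 15653/8000 m = 1.9566 m

braking lasts T_s = (41/20)/2 = 1.0250 s
reaction-phase robot travel = 2.0500·0.0400 = 0.0820 m
braking distance = 2.0500²/(2·2.0000) = 1.0506 m
human over T_r+T_s: 0.6000·(0.0400+1.0250) = 0.6390 m
residual clearance needed = 0.0600+0.0250+0.1000 = 0.1850 m
S_min ≈ 0.0820+1.0506+0.6390+0.1850  ⇒  S_min = 15653/8000 m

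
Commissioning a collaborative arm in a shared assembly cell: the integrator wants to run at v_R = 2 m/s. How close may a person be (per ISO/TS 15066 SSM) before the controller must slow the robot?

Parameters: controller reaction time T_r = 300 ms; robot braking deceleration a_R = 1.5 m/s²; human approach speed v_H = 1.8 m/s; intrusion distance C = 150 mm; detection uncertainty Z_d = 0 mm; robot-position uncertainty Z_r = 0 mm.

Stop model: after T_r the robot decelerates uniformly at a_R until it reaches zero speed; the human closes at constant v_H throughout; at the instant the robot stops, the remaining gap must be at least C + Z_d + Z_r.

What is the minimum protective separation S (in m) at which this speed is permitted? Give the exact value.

S_min = 1507/300 m = 5.0233 m

stop time T_s = 2/(3/2) = 1.3333 s
robot in T_r: 2.0000·0.3000 = 0.6000 m
robot under decel: 2.0000²/(2·1.5000) = 1.3333 m
person approaches 1.8000·(0.3000+1.3333) = 2.9400 m
margins: 0.1500+0.0000+0.0000 = 0.1500 m
S_min ≈ 0.6000+1.3333+2.9400+0.1500  ⇒  S_min = 1507/300 m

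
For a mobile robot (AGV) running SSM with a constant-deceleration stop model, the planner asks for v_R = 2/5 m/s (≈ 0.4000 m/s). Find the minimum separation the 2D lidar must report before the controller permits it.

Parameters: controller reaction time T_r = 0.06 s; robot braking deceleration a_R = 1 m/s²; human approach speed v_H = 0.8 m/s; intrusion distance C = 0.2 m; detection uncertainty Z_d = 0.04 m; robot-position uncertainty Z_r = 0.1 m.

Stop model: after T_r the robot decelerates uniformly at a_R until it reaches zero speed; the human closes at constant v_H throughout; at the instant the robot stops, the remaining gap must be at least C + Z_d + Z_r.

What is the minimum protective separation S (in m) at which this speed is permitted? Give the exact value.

braking lasts T_s = (2/5)/1 = 0.4000 s
robot in T_r: 0.4000·0.0600 = 0.0240 m
robot covers 0.4000·0.4000 − ½·1.0000·0.4000² = 0.0800 m while stopping
person approaches 0.8000·(0.0600+0.4000) = 0.3680 m
C+Z_d+Z_r = 0.2000+0.0400+0.1000 = 0.3400 m
S_min ≈ 0.0240+0.0800+0.3680+0.3400  ⇒  S_min = 203/250 m

S_min = 203/250 m = 0.8120 m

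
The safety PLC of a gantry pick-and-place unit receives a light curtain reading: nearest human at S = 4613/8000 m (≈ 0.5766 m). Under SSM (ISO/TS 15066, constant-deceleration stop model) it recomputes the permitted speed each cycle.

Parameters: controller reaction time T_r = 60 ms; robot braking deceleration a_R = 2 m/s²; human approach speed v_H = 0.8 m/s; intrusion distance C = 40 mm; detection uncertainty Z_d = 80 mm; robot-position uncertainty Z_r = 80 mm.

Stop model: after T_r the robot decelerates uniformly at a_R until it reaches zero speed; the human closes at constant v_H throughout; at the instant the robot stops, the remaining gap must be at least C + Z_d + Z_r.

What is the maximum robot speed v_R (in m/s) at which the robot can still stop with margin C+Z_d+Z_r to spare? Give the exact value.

v_R_max = 11/20 m/s = 0.5500 m/s

collect terms ⇒ (1/4)·v_R² + (23/50)·v_R + (-2629/8000) = 0
  disc = (23/50)² − 4·(1/4)·(-2629/8000) = 21609/40000 ; √disc = 147/200
  v_R = (−(23/50) + 147/200) / (2·(1/4)) = 11/20 m/s
check:
stop time T_s = (11/20)/2 = 0.2750 s
robot in T_r: 0.5500·0.0600 = 0.0330 m
robot under decel: 0.5500²/(2·2.0000) = 0.0756 m
human over T_r+T_s: 0.8000·(0.0600+0.2750) = 0.2680 m
margins: 0.0400+0.0800+0.0800 = 0.2000 m
sum ≈ 0.0330+0.0756+0.2680+0.2000 ≈ 0.5766 m = S ✓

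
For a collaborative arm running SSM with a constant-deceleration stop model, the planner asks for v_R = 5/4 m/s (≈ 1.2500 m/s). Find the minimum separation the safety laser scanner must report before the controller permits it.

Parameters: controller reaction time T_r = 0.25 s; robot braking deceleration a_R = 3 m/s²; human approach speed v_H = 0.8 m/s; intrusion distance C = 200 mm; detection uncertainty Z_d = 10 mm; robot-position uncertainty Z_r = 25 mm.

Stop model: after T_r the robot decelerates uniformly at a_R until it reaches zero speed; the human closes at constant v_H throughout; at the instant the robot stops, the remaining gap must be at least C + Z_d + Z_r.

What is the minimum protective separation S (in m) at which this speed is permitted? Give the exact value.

T_s = v_R/a_R = (5/4)/3 = 0.4167 s
reaction-phase robot travel = 1.2500·0.2500 = 0.3125 m
robot covers 1.2500·0.4167 − ½·3.0000·0.4167² = 0.2604 m while stopping
human over T_r+T_s: 0.8000·(0.2500+0.4167) = 0.5333 m
margins: 0.2000+0.0100+0.0250 = 0.2350 m
S_min ≈ 0.3125+0.2604+0.5333+0.2350  ⇒  S_min = 1073/800 m

S_min = 1073/800 m = 1.3413 m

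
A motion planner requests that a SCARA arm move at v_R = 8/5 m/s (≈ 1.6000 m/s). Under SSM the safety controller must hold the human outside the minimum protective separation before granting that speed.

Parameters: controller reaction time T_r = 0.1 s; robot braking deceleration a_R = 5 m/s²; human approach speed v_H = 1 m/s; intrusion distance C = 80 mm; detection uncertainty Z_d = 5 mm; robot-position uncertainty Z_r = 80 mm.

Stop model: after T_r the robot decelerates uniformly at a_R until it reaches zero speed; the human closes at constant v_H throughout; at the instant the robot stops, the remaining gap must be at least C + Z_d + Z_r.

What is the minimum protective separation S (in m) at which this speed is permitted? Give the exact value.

S_min = 1001/1000 m = 1.0010 m

T_s = v_R/a_R = (8/5)/5 = 0.3200 s
robot in T_r: 1.6000·0.1000 = 0.1600 m
braking distance = 1.6000²/(2·5.0000) = 0.2560 m
human over T_r+T_s: 1.0000·(0.1000+0.3200) = 0.4200 m
margins: 0.0800+0.0050+0.0800 = 0.1650 m
S_min ≈ 0.1600+0.2560+0.4200+0.1650  ⇒  S_min = 1001/1000 m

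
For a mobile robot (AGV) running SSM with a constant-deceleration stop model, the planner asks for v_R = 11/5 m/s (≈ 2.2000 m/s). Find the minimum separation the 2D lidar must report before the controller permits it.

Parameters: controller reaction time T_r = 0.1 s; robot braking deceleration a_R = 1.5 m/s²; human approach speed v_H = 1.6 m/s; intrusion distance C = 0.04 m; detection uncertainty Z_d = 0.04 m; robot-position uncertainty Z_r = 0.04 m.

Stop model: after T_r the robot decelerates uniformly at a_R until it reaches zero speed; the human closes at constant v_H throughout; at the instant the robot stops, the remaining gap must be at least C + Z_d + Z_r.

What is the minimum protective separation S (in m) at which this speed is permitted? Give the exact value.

braking lasts T_s = (11/5)/(3/2) = 1.4667 s
reaction-phase robot travel = 2.2000·0.1000 = 0.2200 m
braking distance = 2.2000²/(2·1.5000) = 1.6133 m
person approaches 1.6000·(0.1000+1.4667) = 2.5067 m
margins: 0.0400+0.0400+0.0400 = 0.1200 m
S_min ≈ 0.2200+1.6133+2.5067+0.1200  ⇒  S_min = 223/50 m

S_min = 223/50 m = 4.4600 m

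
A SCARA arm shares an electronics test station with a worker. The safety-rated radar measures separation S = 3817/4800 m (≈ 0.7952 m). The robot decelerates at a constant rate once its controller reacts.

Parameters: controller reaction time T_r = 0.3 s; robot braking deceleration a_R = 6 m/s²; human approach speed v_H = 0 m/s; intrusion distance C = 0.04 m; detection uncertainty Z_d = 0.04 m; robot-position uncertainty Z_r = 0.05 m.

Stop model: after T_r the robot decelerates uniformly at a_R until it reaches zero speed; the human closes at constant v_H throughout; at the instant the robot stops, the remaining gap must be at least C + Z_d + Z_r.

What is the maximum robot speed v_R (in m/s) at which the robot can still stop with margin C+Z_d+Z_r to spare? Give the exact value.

v_R_max = 31/20 m/s = 1.5500 m/s

at the boundary: (1/12)·v² + (3/10)·v + (-3193/4800) = 0
  disc = (3/10)² − 4·(1/12)·(-3193/4800) = 4489/14400 ; √disc = 67/120
  v_R = (−(3/10) + 67/120) / (2·(1/12)) = 31/20 m/s
check:
braking lasts T_s = (31/20)/6 = 0.2583 s
robot covers v_R·T_r = 1.5500·0.3000 = 0.4650 m before braking
robot under decel: 1.5500²/(2·6.0000) = 0.2002 m
human closes 0.0000·0.5583 = 0.0000 m
margins: 0.0400+0.0400+0.0500 = 0.1300 m
sum ≈ 0.4650+0.2002+0.0000+0.1300 ≈ 0.7952 m = S ✓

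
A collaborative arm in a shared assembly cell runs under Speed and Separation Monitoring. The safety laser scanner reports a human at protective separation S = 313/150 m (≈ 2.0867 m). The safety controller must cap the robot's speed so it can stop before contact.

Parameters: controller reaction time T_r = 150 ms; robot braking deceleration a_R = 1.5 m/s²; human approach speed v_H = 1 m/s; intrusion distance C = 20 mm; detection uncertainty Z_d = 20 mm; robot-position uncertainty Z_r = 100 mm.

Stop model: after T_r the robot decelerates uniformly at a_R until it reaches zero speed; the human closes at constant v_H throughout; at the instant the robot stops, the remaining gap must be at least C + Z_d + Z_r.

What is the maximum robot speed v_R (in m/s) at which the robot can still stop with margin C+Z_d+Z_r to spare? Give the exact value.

v_R_max = 7/5 m/s = 1.4000 m/s

collect terms ⇒ (1/3)·v_R² + (49/60)·v_R + (-539/300) = 0
  disc = (49/60)² − 4·(1/3)·(-539/300) = 49/16 ; √disc = 7/4
  v_R = (−(49/60) + 7/4) / (2·(1/3)) = 7/5 m/s
check:
stop time T_s = (7/5)/(3/2) = 0.9333 s
robot covers v_R·T_r = 1.4000·0.1500 = 0.2100 m before braking
braking distance = 1.4000²/(2·1.5000) = 0.6533 m
human closes 1.0000·1.0833 = 1.0833 m
residual clearance needed = 0.0200+0.0200+0.1000 = 0.1400 m
sum ≈ 0.2100+0.6533+1.0833+0.1400 ≈ 2.0867 m = S ✓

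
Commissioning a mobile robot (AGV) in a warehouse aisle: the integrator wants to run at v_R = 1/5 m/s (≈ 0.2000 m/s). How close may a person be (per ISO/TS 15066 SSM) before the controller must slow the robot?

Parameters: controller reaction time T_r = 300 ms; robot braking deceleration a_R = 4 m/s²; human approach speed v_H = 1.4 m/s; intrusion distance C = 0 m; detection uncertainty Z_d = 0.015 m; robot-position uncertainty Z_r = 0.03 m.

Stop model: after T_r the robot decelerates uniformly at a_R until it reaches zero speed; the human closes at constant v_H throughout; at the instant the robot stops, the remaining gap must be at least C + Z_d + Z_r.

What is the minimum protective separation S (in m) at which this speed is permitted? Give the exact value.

S_min = 3/5 m = 0.6000 m

braking lasts T_s = (1/5)/4 = 0.0500 s
reaction-phase robot travel = 0.2000·0.3000 = 0.0600 m
robot under decel: 0.2000²/(2·4.0000) = 0.0050 m
human closes 1.4000·0.3500 = 0.4900 m
margins: 0.0000+0.0150+0.0300 = 0.0450 m
S_min ≈ 0.0600+0.0050+0.4900+0.0450  ⇒  S_min = 3/5 m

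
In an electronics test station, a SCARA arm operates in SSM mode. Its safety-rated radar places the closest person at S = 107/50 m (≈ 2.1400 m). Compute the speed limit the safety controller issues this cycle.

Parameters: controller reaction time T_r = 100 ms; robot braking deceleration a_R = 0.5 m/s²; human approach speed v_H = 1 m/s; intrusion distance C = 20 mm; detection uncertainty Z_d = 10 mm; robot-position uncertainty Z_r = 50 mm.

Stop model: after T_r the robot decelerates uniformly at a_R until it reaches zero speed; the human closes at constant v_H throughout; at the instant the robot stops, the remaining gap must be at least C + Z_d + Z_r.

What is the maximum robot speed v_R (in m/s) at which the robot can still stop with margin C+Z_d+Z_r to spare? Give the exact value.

v_R_max = 7/10 m/s = 0.7000 m/s

quadratic (1)·v² + (21/10)·v + (-49/25) = 0
  disc = (21/10)² − 4·(1)·(-49/25) = 49/4 ; √disc = 7/2
  v_R = (−(21/10) + 7/2) / (2·(1)) = 7/10 m/s
check:
braking lasts T_s = (7/10)/(1/2) = 1.4000 s
reaction-phase robot travel = 0.7000·0.1000 = 0.0700 m
braking distance = 0.7000²/(2·0.5000) = 0.4900 m
human closes 1.0000·1.5000 = 1.5000 m
residual clearance needed = 0.0200+0.0100+0.0500 = 0.0800 m
sum ≈ 0.0700+0.4900+1.5000+0.0800 ≈ 2.1400 m = S ✓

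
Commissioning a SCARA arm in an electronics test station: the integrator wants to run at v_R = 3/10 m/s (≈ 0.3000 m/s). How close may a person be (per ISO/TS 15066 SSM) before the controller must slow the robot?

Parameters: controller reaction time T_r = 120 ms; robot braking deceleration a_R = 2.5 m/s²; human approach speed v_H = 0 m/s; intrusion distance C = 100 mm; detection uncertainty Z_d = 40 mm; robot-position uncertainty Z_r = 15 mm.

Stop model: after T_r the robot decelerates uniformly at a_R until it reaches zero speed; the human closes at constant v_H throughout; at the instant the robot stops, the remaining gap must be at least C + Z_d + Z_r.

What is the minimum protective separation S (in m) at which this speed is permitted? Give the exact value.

braking lasts T_s = (3/10)/(5/2) = 0.1200 s
reaction-phase robot travel = 0.3000·0.1200 = 0.0360 m
braking distance = 0.3000²/(2·2.5000) = 0.0180 m
human closes 0.0000·0.2400 = 0.0000 m
C+Z_d+Z_r = 0.1000+0.0400+0.0150 = 0.1550 m
S_min ≈ 0.0360+0.0180+0.0000+0.1550  ⇒  S_min = 209/1000 m

S_min = 209/1000 m = 0.2090 m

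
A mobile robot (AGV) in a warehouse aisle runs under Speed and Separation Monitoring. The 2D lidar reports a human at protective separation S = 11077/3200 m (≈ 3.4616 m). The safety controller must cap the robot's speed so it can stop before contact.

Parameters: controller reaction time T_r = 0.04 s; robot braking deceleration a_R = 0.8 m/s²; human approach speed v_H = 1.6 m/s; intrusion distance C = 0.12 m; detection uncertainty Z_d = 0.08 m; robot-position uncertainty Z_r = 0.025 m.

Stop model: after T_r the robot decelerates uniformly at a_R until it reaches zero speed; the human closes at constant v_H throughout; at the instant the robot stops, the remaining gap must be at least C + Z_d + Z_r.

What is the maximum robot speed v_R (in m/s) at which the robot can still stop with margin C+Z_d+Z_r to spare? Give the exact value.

v_R_max = 23/20 m/s = 1.1500 m/s

at the boundary: (5/8)·v² + (51/25)·v + (-50761/16000) = 0
  disc = (51/25)² − 4·(5/8)·(-50761/16000) = 1934881/160000 ; √disc = 1391/400
  v_R = (−(51/25) + 1391/400) / (2·(5/8)) = 23/20 m/s
check:
stop time T_s = (23/20)/(4/5) = 1.4375 s
robot in T_r: 1.1500·0.0400 = 0.0460 m
robot covers 1.1500·1.4375 − ½·0.8000·1.4375² = 0.8266 m while stopping
human over T_r+T_s: 1.6000·(0.0400+1.4375) = 2.3640 m
C+Z_d+Z_r = 0.1200+0.0800+0.0250 = 0.2250 m
sum ≈ 0.0460+0.8266+2.3640+0.2250 ≈ 3.4616 m = S ✓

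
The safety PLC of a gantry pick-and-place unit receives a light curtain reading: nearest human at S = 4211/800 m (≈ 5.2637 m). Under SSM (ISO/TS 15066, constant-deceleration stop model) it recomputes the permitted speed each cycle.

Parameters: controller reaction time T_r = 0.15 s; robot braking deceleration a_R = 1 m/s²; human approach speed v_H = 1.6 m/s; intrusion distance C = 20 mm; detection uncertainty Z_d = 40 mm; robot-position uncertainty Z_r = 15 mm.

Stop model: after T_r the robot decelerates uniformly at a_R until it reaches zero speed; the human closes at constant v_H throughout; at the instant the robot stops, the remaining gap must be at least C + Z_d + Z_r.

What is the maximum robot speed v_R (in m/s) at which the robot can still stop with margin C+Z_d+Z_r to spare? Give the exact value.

v_R_max = 37/20 m/s = 1.8500 m/s

collect terms ⇒ (1/2)·v_R² + (7/4)·v_R + (-3959/800) = 0
  disc = (7/4)² − 4·(1/2)·(-3959/800) = 324/25 ; √disc = 18/5
  v_R = (−(7/4) + 18/5) / (2·(1/2)) = 37/20 m/s
check:
stop time T_s = (37/20)/1 = 1.8500 s
robot covers v_R·T_r = 1.8500·0.1500 = 0.2775 m before braking
robot under decel: 1.8500²/(2·1.0000) = 1.7112 m
human over T_r+T_s: 1.6000·(0.1500+1.8500) = 3.2000 m
margins: 0.0200+0.0400+0.0150 = 0.0750 m
sum ≈ 0.2775+1.7112+3.2000+0.0750 ≈ 5.2637 m = S ✓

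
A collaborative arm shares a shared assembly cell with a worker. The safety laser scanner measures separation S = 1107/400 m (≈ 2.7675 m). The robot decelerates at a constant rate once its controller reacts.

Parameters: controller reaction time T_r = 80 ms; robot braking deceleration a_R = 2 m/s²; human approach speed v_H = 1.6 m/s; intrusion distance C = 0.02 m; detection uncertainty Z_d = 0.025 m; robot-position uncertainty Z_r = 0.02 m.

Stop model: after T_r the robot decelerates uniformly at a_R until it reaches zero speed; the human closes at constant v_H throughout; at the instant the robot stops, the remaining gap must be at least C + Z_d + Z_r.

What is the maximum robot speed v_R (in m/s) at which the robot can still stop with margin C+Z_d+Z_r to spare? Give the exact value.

collect terms ⇒ (1/4)·v_R² + (22/25)·v_R + (-5149/2000) = 0
  disc = (22/25)² − 4·(1/4)·(-5149/2000) = 33489/10000 ; √disc = 183/100
  v_R = (−(22/25) + 183/100) / (2·(1/4)) = 19/10 m/s
check:
braking lasts T_s = (19/10)/2 = 0.9500 s
robot in T_r: 1.9000·0.0800 = 0.1520 m
braking distance = 1.9000²/(2·2.0000) = 0.9025 m
human closes 1.6000·1.0300 = 1.6480 m
margins: 0.0200+0.0250+0.0200 = 0.0650 m
sum ≈ 0.1520+0.9025+1.6480+0.0650 ≈ 2.7675 m = S ✓

v_R_max = 19/10 m/s = 1.9000 m/s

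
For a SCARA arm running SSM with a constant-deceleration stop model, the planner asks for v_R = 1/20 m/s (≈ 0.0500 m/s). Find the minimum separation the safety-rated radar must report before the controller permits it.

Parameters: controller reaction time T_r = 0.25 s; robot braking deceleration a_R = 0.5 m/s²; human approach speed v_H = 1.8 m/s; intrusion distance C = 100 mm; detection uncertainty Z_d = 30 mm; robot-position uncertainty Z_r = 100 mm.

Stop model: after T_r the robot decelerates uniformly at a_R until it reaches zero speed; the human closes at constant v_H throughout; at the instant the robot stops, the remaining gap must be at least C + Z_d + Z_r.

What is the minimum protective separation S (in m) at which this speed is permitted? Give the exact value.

S_min = 7/8 m = 0.8750 m

braking lasts T_s = (1/20)/(1/2) = 0.1000 s
robot in T_r: 0.0500·0.2500 = 0.0125 m
braking distance = 0.0500²/(2·0.5000) = 0.0025 m
person approaches 1.8000·(0.2500+0.1000) = 0.6300 m
residual clearance needed = 0.1000+0.0300+0.1000 = 0.2300 m
S_min ≈ 0.0125+0.0025+0.6300+0.2300  ⇒  S_min = 7/8 m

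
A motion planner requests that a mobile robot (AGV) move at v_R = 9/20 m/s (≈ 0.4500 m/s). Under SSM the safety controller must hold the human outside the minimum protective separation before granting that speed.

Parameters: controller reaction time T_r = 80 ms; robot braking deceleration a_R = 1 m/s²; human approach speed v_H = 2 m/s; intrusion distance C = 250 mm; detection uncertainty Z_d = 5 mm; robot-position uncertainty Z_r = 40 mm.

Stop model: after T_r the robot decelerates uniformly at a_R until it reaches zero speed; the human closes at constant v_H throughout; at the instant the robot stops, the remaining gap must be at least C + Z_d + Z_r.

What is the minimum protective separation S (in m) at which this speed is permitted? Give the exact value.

braking lasts T_s = (9/20)/1 = 0.4500 s
robot in T_r: 0.4500·0.0800 = 0.0360 m
robot under decel: 0.4500²/(2·1.0000) = 0.1013 m
human closes 2.0000·0.5300 = 1.0600 m
margins: 0.2500+0.0050+0.0400 = 0.2950 m
S_min ≈ 0.0360+0.1013+1.0600+0.2950  ⇒  S_min = 5969/4000 m

S_min = 5969/4000 m = 1.4923 m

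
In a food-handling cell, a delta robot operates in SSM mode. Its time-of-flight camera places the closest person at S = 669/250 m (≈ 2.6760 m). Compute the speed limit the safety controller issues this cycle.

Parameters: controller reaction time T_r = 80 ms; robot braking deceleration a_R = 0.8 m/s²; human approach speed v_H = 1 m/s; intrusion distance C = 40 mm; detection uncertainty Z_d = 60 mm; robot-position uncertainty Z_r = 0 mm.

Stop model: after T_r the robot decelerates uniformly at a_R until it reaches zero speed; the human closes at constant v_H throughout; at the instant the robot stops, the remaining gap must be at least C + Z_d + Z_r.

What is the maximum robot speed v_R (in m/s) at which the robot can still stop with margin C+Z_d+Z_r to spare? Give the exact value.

v_R_max = 6/5 m/s = 1.2000 m/s

quadratic (5/8)·v² + (133/100)·v + (-312/125) = 0
  disc = (133/100)² − 4·(5/8)·(-312/125) = 80089/10000 ; √disc = 283/100
  v_R = (−(133/100) + 283/100) / (2·(5/8)) = 6/5 m/s
check:
braking lasts T_s = (6/5)/(4/5) = 1.5000 s
robot in T_r: 1.2000·0.0800 = 0.0960 m
robot covers 1.2000·1.5000 − ½·0.8000·1.5000² = 0.9000 m while stopping
human over T_r+T_s: 1.0000·(0.0800+1.5000) = 1.5800 m
margins: 0.0400+0.0600+0.0000 = 0.1000 m
sum ≈ 0.0960+0.9000+1.5800+0.1000 ≈ 2.6760 m = S ✓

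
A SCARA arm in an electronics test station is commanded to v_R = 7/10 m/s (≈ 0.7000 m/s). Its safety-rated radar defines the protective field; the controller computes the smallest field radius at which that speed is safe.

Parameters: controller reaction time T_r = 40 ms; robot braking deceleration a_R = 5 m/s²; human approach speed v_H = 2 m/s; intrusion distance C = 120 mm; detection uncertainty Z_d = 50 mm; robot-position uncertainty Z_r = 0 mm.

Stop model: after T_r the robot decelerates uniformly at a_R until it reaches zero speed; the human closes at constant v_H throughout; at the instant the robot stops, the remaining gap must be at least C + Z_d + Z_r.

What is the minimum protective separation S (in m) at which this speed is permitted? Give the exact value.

stop time T_s = (7/10)/5 = 0.1400 s
robot in T_r: 0.7000·0.0400 = 0.0280 m
robot covers 0.7000·0.1400 − ½·5.0000·0.1400² = 0.0490 m while stopping
human closes 2.0000·0.1800 = 0.3600 m
margins: 0.1200+0.0500+0.0000 = 0.1700 m
S_min ≈ 0.0280+0.0490+0.3600+0.1700  ⇒  S_min = 607/1000 m

S_min = 607/1000 m = 0.6070 m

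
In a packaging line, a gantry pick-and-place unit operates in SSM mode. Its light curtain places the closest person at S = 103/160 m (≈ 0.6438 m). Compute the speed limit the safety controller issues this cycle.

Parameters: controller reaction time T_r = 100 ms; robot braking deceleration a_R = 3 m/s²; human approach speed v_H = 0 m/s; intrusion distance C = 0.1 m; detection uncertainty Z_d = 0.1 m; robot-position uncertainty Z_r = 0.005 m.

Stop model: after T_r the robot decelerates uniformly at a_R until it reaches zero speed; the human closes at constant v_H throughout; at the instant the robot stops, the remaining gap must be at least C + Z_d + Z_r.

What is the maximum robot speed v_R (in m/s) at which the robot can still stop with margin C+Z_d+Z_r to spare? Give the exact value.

quadratic (1/6)·v² + (1/10)·v + (-351/800) = 0
  disc = (1/10)² − 4·(1/6)·(-351/800) = 121/400 ; √disc = 11/20
  v_R = (−(1/10) + 11/20) / (2·(1/6)) = 27/20 m/s
check:
braking lasts T_s = (27/20)/3 = 0.4500 s
robot covers v_R·T_r = 1.3500·0.1000 = 0.1350 m before braking
braking distance = 1.3500²/(2·3.0000) = 0.3038 m
human over T_r+T_s: 0.0000·(0.1000+0.4500) = 0.0000 m
residual clearance needed = 0.1000+0.1000+0.0050 = 0.2050 m
sum ≈ 0.1350+0.3038+0.0000+0.2050 ≈ 0.6438 m = S ✓

v_R_max = 27/20 m/s = 1.3500 m/s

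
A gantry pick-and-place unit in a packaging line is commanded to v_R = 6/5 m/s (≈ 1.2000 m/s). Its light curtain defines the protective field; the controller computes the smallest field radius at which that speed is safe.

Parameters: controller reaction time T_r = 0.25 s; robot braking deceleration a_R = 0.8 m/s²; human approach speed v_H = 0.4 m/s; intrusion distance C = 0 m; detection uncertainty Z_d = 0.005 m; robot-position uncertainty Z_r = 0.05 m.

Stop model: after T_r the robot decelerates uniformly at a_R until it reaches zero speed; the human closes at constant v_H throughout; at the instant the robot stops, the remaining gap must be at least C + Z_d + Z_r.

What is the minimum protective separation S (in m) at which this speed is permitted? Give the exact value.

S_min = 391/200 m = 1.9550 m

stop time T_s = (6/5)/(4/5) = 1.5000 s
robot covers v_R·T_r = 1.2000·0.2500 = 0.3000 m before braking
robot under decel: 1.2000²/(2·0.8000) = 0.9000 m
human closes 0.4000·1.7500 = 0.7000 m
margins: 0.0000+0.0050+0.0500 = 0.0550 m
S_min ≈ 0.3000+0.9000+0.7000+0.0550  ⇒  S_min = 391/200 m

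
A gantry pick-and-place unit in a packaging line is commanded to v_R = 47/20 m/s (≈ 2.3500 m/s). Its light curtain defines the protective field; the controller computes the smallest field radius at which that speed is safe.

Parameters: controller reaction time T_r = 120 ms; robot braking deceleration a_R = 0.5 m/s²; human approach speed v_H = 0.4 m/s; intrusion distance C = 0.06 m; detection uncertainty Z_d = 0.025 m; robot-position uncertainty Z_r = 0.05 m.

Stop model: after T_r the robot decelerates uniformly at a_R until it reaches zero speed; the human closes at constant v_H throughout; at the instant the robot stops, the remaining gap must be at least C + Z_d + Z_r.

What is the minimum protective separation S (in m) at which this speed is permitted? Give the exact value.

S_min = 3147/400 m = 7.8675 m

T_s = v_R/a_R = (47/20)/(1/2) = 4.7000 s
reaction-phase robot travel = 2.3500·0.1200 = 0.2820 m
braking distance = 2.3500²/(2·0.5000) = 5.5225 m
human over T_r+T_s: 0.4000·(0.1200+4.7000) = 1.9280 m
margins: 0.0600+0.0250+0.0500 = 0.1350 m
S_min ≈ 0.2820+5.5225+1.9280+0.1350  ⇒  S_min = 3147/400 m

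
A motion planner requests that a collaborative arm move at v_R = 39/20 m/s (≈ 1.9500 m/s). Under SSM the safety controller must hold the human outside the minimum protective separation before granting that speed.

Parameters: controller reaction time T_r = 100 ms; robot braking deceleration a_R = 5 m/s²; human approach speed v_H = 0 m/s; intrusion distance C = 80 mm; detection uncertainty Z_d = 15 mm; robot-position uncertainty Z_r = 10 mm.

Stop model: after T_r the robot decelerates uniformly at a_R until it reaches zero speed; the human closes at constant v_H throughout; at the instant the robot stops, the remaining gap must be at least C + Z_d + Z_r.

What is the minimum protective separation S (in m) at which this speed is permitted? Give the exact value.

T_s = v_R/a_R = (39/20)/5 = 0.3900 s
reaction-phase robot travel = 1.9500·0.1000 = 0.1950 m
robot covers 1.9500·0.3900 − ½·5.0000·0.3900² = 0.3802 m while stopping
human over T_r+T_s: 0.0000·(0.1000+0.3900) = 0.0000 m
C+Z_d+Z_r = 0.0800+0.0150+0.0100 = 0.1050 m
S_min ≈ 0.1950+0.3802+0.0000+0.1050  ⇒  S_min = 2721/4000 m

S_min = 2721/4000 m = 0.6803 m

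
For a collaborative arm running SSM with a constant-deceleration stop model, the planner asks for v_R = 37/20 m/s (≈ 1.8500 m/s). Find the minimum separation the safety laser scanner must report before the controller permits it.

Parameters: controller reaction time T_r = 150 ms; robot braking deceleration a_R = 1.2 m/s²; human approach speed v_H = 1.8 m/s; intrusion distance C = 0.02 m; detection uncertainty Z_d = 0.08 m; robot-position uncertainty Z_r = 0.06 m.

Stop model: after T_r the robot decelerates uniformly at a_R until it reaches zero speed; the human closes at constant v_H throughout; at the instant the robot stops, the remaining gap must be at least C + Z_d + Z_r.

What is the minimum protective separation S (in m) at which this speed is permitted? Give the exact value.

stop time T_s = (37/20)/(6/5) = 1.5417 s
robot in T_r: 1.8500·0.1500 = 0.2775 m
braking distance = 1.8500²/(2·1.2000) = 1.4260 m
human over T_r+T_s: 1.8000·(0.1500+1.5417) = 3.0450 m
C+Z_d+Z_r = 0.0200+0.0800+0.0600 = 0.1600 m
S_min ≈ 0.2775+1.4260+3.0450+0.1600  ⇒  S_min = 23561/4800 m

S_min = 23561/4800 m = 4.9085 m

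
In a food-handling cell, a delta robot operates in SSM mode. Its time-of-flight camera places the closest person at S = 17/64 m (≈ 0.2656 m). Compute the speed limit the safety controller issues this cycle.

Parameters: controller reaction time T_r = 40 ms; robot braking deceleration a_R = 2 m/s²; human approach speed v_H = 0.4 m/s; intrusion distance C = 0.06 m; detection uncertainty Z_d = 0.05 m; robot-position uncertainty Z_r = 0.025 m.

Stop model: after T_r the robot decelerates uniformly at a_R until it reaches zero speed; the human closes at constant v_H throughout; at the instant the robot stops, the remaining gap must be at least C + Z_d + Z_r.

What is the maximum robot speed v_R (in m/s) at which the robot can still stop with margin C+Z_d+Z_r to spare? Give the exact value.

quadratic (1/4)·v² + (6/25)·v + (-917/8000) = 0
  disc = (6/25)² − 4·(1/4)·(-917/8000) = 6889/40000 ; √disc = 83/200
  v_R = (−(6/25) + 83/200) / (2·(1/4)) = 7/20 m/s
check:
T_s = v_R/a_R = (7/20)/2 = 0.1750 s
robot in T_r: 0.3500·0.0400 = 0.0140 m
robot under decel: 0.3500²/(2·2.0000) = 0.0306 m
human over T_r+T_s: 0.4000·(0.0400+0.1750) = 0.0860 m
margins: 0.0600+0.0500+0.0250 = 0.1350 m
sum ≈ 0.0140+0.0306+0.0860+0.1350 ≈ 0.2656 m = S ✓

v_R_max = 7/20 m/s = 0.3500 m/s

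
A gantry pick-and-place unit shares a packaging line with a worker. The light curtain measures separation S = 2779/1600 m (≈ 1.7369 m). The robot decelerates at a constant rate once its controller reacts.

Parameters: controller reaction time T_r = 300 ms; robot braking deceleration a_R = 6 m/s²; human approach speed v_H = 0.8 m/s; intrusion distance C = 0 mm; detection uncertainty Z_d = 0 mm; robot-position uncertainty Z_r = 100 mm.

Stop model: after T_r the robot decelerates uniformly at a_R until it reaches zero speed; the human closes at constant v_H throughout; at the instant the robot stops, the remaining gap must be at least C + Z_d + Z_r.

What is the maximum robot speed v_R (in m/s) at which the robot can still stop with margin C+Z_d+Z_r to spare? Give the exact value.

v_R_max = 9/4 m/s = 2.2500 m/s

quadratic (1/12)·v² + (13/30)·v + (-447/320) = 0
  disc = (13/30)² − 4·(1/12)·(-447/320) = 9409/14400 ; √disc = 97/120
  v_R = (−(13/30) + 97/120) / (2·(1/12)) = 9/4 m/s
check:
braking lasts T_s = (9/4)/6 = 0.3750 s
reaction-phase robot travel = 2.2500·0.3000 = 0.6750 m
robot under decel: 2.2500²/(2·6.0000) = 0.4219 m
human closes 0.8000·0.6750 = 0.5400 m
margins: 0.0000+0.0000+0.1000 = 0.1000 m
sum ≈ 0.6750+0.4219+0.5400+0.1000 ≈ 1.7369 m = S ✓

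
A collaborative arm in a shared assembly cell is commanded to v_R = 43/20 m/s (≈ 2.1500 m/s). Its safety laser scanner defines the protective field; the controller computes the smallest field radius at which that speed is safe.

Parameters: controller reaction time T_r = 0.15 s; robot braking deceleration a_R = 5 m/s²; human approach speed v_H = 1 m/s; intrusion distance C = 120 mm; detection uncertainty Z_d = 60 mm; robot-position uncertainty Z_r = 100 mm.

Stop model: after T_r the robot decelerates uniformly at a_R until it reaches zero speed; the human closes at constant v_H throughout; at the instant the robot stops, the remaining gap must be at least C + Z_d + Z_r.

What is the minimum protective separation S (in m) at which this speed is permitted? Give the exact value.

S_min = 6579/4000 m = 1.6447 m

stop time T_s = (43/20)/5 = 0.4300 s
robot in T_r: 2.1500·0.1500 = 0.3225 m
braking distance = 2.1500²/(2·5.0000) = 0.4622 m
person approaches 1.0000·(0.1500+0.4300) = 0.5800 m
margins: 0.1200+0.0600+0.1000 = 0.2800 m
S_min ≈ 0.3225+0.4622+0.5800+0.2800  ⇒  S_min = 6579/4000 m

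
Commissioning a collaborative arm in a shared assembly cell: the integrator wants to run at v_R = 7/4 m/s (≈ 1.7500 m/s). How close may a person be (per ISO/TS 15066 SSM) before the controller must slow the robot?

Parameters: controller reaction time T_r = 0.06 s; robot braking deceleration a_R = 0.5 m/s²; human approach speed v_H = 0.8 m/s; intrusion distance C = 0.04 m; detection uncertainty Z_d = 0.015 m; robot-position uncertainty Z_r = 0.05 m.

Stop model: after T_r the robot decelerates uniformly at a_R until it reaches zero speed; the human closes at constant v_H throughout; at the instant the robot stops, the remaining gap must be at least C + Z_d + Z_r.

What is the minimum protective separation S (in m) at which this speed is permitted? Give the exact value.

S_min = 12241/2000 m = 6.1205 m

braking lasts T_s = (7/4)/(1/2) = 3.5000 s
robot covers v_R·T_r = 1.7500·0.0600 = 0.1050 m before braking
robot under decel: 1.7500²/(2·0.5000) = 3.0625 m
human over T_r+T_s: 0.8000·(0.0600+3.5000) = 2.8480 m
residual clearance needed = 0.0400+0.0150+0.0500 = 0.1050 m
S_min ≈ 0.1050+3.0625+2.8480+0.1050  ⇒  S_min = 12241/2000 m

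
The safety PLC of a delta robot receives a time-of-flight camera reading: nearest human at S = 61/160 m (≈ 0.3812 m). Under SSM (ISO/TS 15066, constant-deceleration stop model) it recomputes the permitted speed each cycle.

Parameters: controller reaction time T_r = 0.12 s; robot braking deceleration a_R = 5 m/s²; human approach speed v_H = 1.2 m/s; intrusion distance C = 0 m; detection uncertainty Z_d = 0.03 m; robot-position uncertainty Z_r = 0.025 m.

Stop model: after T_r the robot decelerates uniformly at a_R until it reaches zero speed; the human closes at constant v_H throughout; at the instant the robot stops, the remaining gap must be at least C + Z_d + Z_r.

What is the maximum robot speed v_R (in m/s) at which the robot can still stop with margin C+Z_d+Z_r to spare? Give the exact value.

at the boundary: (1/10)·v² + (9/25)·v + (-729/4000) = 0
  disc = (9/25)² − 4·(1/10)·(-729/4000) = 81/400 ; √disc = 9/20
  v_R = (−(9/25) + 9/20) / (2·(1/10)) = 9/20 m/s
check:
braking lasts T_s = (9/20)/5 = 0.0900 s
reaction-phase robot travel = 0.4500·0.1200 = 0.0540 m
braking distance = 0.4500²/(2·5.0000) = 0.0203 m
person approaches 1.2000·(0.1200+0.0900) = 0.2520 m
C+Z_d+Z_r = 0.0000+0.0300+0.0250 = 0.0550 m
sum ≈ 0.0540+0.0203+0.2520+0.0550 ≈ 0.3812 m = S ✓

v_R_max = 9/20 m/s = 0.4500 m/s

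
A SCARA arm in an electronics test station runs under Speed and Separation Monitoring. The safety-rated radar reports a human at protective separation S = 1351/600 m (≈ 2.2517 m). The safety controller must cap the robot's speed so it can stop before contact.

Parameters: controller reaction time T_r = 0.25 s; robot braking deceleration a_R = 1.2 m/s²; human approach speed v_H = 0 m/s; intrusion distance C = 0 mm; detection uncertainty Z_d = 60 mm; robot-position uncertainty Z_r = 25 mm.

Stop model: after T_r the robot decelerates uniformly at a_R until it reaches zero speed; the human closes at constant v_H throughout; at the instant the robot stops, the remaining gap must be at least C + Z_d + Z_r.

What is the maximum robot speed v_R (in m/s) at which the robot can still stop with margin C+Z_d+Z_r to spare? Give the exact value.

v_R_max = 2 m/s = 2.0000 m/s

at the boundary: (5/12)·v² + (1/4)·v + (-13/6) = 0
  disc = (1/4)² − 4·(5/12)·(-13/6) = 529/144 ; √disc = 23/12
  v_R = (−(1/4) + 23/12) / (2·(5/12)) = 2 m/s
check:
T_s = v_R/a_R = 2/(6/5) = 1.6667 s
reaction-phase robot travel = 2.0000·0.2500 = 0.5000 m
robot under decel: 2.0000²/(2·1.2000) = 1.6667 m
human over T_r+T_s: 0.0000·(0.2500+1.6667) = 0.0000 m
C+Z_d+Z_r = 0.0000+0.0600+0.0250 = 0.0850 m
sum ≈ 0.5000+1.6667+0.0000+0.0850 ≈ 2.2517 m = S ✓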